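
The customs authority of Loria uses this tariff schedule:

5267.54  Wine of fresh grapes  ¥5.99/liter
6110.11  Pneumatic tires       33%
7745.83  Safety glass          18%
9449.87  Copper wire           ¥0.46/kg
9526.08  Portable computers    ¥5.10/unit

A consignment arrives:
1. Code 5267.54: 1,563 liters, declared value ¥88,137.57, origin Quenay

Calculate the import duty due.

Line 1 (5267.54, Quenay, 1,563 liters, ¥88,137.57):
Base rate for 5267.54 is ¥5.99/liter.
Duty = 1,563 × ¥5.99 = ¥9,362.37.

¥9,362.37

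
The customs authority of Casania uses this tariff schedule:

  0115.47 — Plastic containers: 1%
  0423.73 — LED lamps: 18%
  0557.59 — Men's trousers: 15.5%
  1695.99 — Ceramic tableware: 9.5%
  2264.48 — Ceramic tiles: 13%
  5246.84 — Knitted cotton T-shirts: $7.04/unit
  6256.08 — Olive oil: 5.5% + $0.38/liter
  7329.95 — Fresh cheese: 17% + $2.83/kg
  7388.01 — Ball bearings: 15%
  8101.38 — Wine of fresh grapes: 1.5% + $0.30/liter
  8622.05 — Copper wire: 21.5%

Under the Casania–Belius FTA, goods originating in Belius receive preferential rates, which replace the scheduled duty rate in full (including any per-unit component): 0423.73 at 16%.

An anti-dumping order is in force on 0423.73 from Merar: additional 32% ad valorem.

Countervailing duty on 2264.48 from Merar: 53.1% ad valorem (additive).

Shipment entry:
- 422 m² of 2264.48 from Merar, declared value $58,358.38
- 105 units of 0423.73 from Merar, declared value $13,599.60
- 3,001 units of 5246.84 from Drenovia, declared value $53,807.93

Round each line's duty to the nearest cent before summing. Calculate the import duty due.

$66,501.73

Line 1 (2264.48, Merar, 422 m², $58,358.38):
Base rate for 2264.48 is 13%.
Additional duty on 2264.48 from Merar: +53.1%. Applied ad valorem rate: 13% + 53.1% = 66.1%.
Duty = $58,358.38 × 66.1% = $38,574.89.
Line 2 (0423.73, Merar, 105 units, $13,599.60):
Base rate for 0423.73 is 18%.
0423.73 has an FTA preferential rate, but origin Merar is not Belius; base rate stands.
Additional duty on 0423.73 from Merar: +32%. Applied ad valorem rate: 18% + 32% = 50%.
Duty = $13,599.60 × 50% = $6,799.80.
Line 3 (5246.84, Drenovia, 3,001 units, $53,807.93):
Base rate for 5246.84 is $7.04/unit.
Duty = 3,001 × $7.04 = $21,127.04.
Total = $38,574.89 + $6,799.80 + $21,127.04 = $66,501.73.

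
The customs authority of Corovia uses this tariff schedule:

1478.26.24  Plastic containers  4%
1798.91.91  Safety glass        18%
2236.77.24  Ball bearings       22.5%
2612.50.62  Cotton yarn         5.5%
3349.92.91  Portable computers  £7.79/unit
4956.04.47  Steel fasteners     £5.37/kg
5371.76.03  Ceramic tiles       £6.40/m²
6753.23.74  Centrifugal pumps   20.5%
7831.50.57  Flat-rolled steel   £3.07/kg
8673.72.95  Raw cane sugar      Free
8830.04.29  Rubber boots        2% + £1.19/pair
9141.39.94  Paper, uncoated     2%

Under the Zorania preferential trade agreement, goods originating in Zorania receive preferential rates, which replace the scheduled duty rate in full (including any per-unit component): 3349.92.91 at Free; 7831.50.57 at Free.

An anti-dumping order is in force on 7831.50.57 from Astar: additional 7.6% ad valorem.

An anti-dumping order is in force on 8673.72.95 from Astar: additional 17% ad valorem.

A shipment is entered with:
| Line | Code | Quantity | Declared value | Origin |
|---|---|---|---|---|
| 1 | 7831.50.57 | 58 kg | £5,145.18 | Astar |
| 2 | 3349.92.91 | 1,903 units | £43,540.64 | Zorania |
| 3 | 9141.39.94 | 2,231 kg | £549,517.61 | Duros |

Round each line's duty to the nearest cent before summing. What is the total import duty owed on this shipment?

£11,559.44

Line 1 (7831.50.57, Astar, 58 kg, £5,145.18):
Base rate for 7831.50.57 is £3.07/kg.
7831.50.57 has an FTA preferential rate, but origin Astar is not Zorania; base rate stands.
Additional duty on 7831.50.57 from Astar: +7.6% ad valorem. Applied ad valorem rate = 7.6%.
Duty = £5,145.18 × 7.6% + 58 × £3.07 = £569.09.
Line 2 (3349.92.91, Zorania, 1,903 units, £43,540.64):
Base rate for 3349.92.91 is £7.79/unit.
Origin Zorania qualifies under the Corovia–Zorania agreement and 3349.92.91 is covered: preferential rate Free applies instead.
Duty = £43,540.64 × 0% = £0.00.
Line 3 (9141.39.94, Duros, 2,231 kg, £549,517.61):
Base rate for 9141.39.94 is 2%.
Duty = £549,517.61 × 2% = £10,990.35.
Total = £569.09 + £0.00 + £10,990.35 = £11,559.44.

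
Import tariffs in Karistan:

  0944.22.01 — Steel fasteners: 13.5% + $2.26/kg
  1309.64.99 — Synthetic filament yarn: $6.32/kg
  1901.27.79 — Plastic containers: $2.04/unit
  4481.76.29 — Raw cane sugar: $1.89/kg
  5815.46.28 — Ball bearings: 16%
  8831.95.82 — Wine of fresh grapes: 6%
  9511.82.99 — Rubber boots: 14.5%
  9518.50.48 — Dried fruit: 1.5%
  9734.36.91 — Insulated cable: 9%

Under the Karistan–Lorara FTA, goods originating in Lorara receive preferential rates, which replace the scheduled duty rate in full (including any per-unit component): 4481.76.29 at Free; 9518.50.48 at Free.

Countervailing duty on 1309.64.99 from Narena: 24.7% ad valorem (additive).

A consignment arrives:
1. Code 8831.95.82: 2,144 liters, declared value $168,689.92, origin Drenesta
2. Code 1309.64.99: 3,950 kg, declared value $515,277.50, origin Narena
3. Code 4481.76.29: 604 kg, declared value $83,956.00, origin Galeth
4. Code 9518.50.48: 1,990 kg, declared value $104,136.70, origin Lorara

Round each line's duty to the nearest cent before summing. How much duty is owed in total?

$163,500.50

Line 1 (8831.95.82, Drenesta, 2,144 liters, $168,689.92):
Base rate for 8831.95.82 is 6%.
Duty = $168,689.92 × 6% = $10,121.40.
Line 2 (1309.64.99, Narena, 3,950 kg, $515,277.50):
Base rate for 1309.64.99 is $6.32/kg.
Additional duty on 1309.64.99 from Narena: +24.7% ad valorem. Applied ad valorem rate = 24.7%.
Duty = $515,277.50 × 24.7% + 3,950 × $6.32 = $152,237.54.
Line 3 (4481.76.29, Galeth, 604 kg, $83,956.00):
Base rate for 4481.76.29 is $1.89/kg.
4481.76.29 has an FTA preferential rate, but origin Galeth is not Lorara; base rate stands.
Duty = 604 × $1.89 = $1,141.56.
Line 4 (9518.50.48, Lorara, 1,990 kg, $104,136.70):
Base rate for 9518.50.48 is 1.5%.
Origin Lorara qualifies under the Karistan–Lorara agreement and 9518.50.48 is covered: preferential rate Free applies instead.
Duty = $104,136.70 × 0% = $0.00.
Total = $10,121.40 + $152,237.54 + $1,141.56 + $0.00 = $163,500.50.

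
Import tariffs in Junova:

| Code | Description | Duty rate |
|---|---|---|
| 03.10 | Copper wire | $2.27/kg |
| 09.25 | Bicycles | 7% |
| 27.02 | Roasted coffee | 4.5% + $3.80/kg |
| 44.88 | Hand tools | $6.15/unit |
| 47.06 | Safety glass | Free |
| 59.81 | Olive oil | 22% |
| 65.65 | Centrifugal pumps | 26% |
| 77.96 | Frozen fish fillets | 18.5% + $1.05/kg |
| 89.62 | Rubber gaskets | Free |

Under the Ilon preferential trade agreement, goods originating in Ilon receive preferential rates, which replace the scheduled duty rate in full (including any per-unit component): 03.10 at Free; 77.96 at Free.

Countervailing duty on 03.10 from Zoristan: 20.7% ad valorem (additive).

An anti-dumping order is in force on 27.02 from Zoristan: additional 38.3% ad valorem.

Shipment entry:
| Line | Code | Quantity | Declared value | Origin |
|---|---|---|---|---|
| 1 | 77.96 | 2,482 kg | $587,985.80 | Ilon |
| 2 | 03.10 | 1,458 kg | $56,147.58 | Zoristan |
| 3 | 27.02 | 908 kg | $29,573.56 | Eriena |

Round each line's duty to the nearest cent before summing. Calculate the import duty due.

$19,713.42

Line 1 (77.96, Ilon, 2,482 kg, $587,985.80):
Base rate for 77.96 is 18.5% + $1.05/kg.
Origin Ilon qualifies under the Junova–Ilon agreement and 77.96 is covered: preferential rate Free applies instead.
Duty = $587,985.80 × 0% = $0.00.
Line 2 (03.10, Zoristan, 1,458 kg, $56,147.58):
Base rate for 03.10 is $2.27/kg.
03.10 has an FTA preferential rate, but origin Zoristan is not Ilon; base rate stands.
Additional duty on 03.10 from Zoristan: +20.7% ad valorem. Applied ad valorem rate = 20.7%.
Duty = $56,147.58 × 20.7% + 1,458 × $2.27 = $14,932.21.
Line 3 (27.02, Eriena, 908 kg, $29,573.56):
Base rate for 27.02 is 4.5% + $3.80/kg.
The additional-duty order on 27.02 targets Zoristan, not Eriena; it does not apply.
Duty = $29,573.56 × 4.5% + 908 × $3.80 = $4,781.21.
Total = $0.00 + $14,932.21 + $4,781.21 = $19,713.42.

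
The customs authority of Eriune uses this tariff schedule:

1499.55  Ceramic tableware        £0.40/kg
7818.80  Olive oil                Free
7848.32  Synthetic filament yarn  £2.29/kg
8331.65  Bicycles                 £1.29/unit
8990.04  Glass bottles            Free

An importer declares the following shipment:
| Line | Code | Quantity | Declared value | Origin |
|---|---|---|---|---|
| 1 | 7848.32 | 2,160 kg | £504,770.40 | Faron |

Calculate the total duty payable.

£4,946.40

Line 1 (7848.32, Faron, 2,160 kg, £504,770.40):
Base rate for 7848.32 is £2.29/kg.
Duty = 2,160 × £2.29 = £4,946.40.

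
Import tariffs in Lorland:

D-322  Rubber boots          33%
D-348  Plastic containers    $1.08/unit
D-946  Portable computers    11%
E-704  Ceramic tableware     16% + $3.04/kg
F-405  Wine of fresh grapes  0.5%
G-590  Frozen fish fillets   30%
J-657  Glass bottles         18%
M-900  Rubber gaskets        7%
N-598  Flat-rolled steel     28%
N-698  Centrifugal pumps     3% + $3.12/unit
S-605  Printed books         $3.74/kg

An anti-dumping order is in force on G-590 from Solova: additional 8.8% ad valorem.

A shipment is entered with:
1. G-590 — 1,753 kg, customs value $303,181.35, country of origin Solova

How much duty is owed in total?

$117,634.36

Line 1 (G-590, Solova, 1,753 kg, $303,181.35):
Base rate for G-590 is 30%.
Additional duty on G-590 from Solova: +8.8%. Applied ad valorem rate: 30% + 8.8% = 38.8%.
Duty = $303,181.35 × 38.8% = $117,634.36.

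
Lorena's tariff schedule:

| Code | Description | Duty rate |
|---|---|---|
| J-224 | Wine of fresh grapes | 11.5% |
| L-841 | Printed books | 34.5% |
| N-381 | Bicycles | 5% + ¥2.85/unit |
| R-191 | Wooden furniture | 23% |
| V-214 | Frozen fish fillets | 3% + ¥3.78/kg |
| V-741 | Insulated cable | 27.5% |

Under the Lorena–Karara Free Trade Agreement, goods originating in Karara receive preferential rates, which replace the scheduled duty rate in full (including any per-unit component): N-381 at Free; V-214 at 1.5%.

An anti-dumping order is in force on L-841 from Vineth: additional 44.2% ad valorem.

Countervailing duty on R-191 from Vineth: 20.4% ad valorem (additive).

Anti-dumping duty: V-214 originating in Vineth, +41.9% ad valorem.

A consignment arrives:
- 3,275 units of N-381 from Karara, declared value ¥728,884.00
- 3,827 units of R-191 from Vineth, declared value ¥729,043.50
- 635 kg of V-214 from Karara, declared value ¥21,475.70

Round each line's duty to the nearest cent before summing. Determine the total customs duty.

¥316,727.02

Line 1 (N-381, Karara, 3,275 units, ¥728,884.00):
Base rate for N-381 is 5% + ¥2.85/unit.
Origin Karara qualifies under the Lorena–Karara agreement and N-381 is covered: preferential rate Free applies instead.
Duty = ¥728,884.00 × 0% = ¥0.00.
Line 2 (R-191, Vineth, 3,827 units, ¥729,043.50):
Base rate for R-191 is 23%.
Additional duty on R-191 from Vineth: +20.4%. Applied ad valorem rate: 23% + 20.4% = 43.4%.
Duty = ¥729,043.50 × 43.4% = ¥316,404.88.
Line 3 (V-214, Karara, 635 kg, ¥21,475.70):
Base rate for V-214 is 3% + ¥3.78/kg.
Origin Karara qualifies under the Lorena–Karara agreement and V-214 is covered: preferential rate 1.5% applies instead.
The additional-duty order on V-214 targets Vineth, not Karara; it does not apply.
Duty = ¥21,475.70 × 1.5% = ¥322.14.
Total = ¥0.00 + ¥316,404.88 + ¥322.14 = ¥316,727.02.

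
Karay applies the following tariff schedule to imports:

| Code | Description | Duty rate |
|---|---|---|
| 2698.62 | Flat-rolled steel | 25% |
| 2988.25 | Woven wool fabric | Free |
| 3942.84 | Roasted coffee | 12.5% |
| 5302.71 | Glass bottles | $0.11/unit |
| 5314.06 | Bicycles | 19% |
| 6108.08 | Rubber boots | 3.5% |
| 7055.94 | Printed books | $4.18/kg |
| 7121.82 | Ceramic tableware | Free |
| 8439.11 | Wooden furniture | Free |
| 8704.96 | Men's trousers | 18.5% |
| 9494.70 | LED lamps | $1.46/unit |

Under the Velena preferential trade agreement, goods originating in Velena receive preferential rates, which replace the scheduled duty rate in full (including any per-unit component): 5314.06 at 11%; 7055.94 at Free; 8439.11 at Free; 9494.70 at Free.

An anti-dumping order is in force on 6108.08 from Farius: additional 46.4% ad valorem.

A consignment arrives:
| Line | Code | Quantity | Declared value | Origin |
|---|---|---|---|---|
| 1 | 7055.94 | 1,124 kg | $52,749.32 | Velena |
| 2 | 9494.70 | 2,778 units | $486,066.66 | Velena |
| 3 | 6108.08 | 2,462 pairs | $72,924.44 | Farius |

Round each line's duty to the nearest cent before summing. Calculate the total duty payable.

$36,389.30

Line 1 (7055.94, Velena, 1,124 kg, $52,749.32):
Base rate for 7055.94 is $4.18/kg.
Origin Velena qualifies under the Karay–Velena agreement and 7055.94 is covered: preferential rate Free applies instead.
Duty = $52,749.32 × 0% = $0.00.
Line 2 (9494.70, Velena, 2,778 units, $486,066.66):
Base rate for 9494.70 is $1.46/unit.
Origin Velena qualifies under the Karay–Velena agreement and 9494.70 is covered: preferential rate Free applies instead.
Duty = $486,066.66 × 0% = $0.00.
Line 3 (6108.08, Farius, 2,462 pairs, $72,924.44):
Base rate for 6108.08 is 3.5%.
Additional duty on 6108.08 from Farius: +46.4%. Applied ad valorem rate: 3.5% + 46.4% = 49.9%.
Duty = $72,924.44 × 49.9% = $36,389.30.
Total = $0.00 + $0.00 + $36,389.30 = $36,389.30.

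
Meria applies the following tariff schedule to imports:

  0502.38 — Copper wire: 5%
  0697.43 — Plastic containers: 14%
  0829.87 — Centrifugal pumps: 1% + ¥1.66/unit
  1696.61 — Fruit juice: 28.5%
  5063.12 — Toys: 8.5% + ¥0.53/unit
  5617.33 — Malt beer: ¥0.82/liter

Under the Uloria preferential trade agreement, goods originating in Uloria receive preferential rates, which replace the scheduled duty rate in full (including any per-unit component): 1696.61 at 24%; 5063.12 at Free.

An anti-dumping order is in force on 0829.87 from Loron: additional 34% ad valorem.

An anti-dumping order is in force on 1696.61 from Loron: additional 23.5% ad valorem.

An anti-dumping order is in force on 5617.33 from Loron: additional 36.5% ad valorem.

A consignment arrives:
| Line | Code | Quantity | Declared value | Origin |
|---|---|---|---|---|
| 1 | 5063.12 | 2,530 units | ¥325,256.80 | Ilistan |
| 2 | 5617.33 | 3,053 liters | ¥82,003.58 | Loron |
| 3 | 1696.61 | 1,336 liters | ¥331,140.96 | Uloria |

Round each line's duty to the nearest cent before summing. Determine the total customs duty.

¥140,896.33

Line 1 (5063.12, Ilistan, 2,530 units, ¥325,256.80):
Base rate for 5063.12 is 8.5% + ¥0.53/unit.
5063.12 has an FTA preferential rate, but origin Ilistan is not Uloria; base rate stands.
Duty = ¥325,256.80 × 8.5% + 2,530 × ¥0.53 = ¥28,987.73.
Line 2 (5617.33, Loron, 3,053 liters, ¥82,003.58):
Base rate for 5617.33 is ¥0.82/liter.
Additional duty on 5617.33 from Loron: +36.5% ad valorem. Applied ad valorem rate = 36.5%.
Duty = ¥82,003.58 × 36.5% + 3,053 × ¥0.82 = ¥32,434.77.
Line 3 (1696.61, Uloria, 1,336 liters, ¥331,140.96):
Base rate for 1696.61 is 28.5%.
Origin Uloria qualifies under the Meria–Uloria agreement and 1696.61 is covered: preferential rate 24% applies instead.
The additional-duty order on 1696.61 targets Loron, not Uloria; it does not apply.
Duty = ¥331,140.96 × 24% = ¥79,473.83.
Total = ¥28,987.73 + ¥32,434.77 + ¥79,473.83 = ¥140,896.33.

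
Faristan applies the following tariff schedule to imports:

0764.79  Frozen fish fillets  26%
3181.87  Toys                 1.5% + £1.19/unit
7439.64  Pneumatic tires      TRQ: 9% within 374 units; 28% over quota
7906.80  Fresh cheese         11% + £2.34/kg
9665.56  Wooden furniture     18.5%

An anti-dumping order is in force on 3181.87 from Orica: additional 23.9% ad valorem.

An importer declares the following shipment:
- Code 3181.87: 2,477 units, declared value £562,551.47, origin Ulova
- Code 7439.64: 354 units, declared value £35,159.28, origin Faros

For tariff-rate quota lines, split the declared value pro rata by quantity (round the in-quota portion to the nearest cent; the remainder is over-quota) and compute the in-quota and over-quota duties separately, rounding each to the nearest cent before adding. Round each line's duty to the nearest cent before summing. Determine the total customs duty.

£14,550.24

Line 1 (3181.87, Ulova, 2,477 units, £562,551.47):
Base rate for 3181.87 is 1.5% + £1.19/unit.
The additional-duty order on 3181.87 targets Orica, not Ulova; it does not apply.
Duty = £562,551.47 × 1.5% + 2,477 × £1.19 = £11,385.90.
Line 2 (7439.64, Faros, 354 units, £35,159.28):
Code 7439.64 is under a tariff-rate quota (threshold 374 units). Quantity 354 units is within the quota, so the in-quota rate 9% applies to the full value.
Duty = £35,159.28 × 9% = £3,164.34.
Total = £11,385.90 + £3,164.34 = £14,550.24.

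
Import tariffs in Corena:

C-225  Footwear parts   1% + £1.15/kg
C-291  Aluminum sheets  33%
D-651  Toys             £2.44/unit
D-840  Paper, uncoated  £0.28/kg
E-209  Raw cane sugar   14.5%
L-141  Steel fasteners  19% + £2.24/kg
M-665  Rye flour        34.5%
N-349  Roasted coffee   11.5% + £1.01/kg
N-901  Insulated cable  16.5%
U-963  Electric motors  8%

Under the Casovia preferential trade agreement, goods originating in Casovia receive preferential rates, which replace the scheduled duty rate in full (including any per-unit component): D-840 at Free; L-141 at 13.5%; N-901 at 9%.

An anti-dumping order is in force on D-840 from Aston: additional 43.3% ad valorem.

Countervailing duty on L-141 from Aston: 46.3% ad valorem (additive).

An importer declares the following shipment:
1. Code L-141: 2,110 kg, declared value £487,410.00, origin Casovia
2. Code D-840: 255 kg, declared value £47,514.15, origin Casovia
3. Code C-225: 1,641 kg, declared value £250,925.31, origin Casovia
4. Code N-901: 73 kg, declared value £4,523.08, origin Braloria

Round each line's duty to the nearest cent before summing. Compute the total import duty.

£70,943.06

Line 1 (L-141, Casovia, 2,110 kg, £487,410.00):
Base rate for L-141 is 19% + £2.24/kg.
Origin Casovia qualifies under the Corena–Casovia agreement and L-141 is covered: preferential rate 13.5% applies instead.
The additional-duty order on L-141 targets Aston, not Casovia; it does not apply.
Duty = £487,410.00 × 13.5% = £65,800.35.
Line 2 (D-840, Casovia, 255 kg, £47,514.15):
Base rate for D-840 is £0.28/kg.
Origin Casovia qualifies under the Corena–Casovia agreement and D-840 is covered: preferential rate Free applies instead.
The additional-duty order on D-840 targets Aston, not Casovia; it does not apply.
Duty = £47,514.15 × 0% = £0.00.
Line 3 (C-225, Casovia, 1,641 kg, £250,925.31):
Base rate for C-225 is 1% + £1.15/kg.
Origin Casovia is the FTA partner but C-225 is not on the preference list; base rate stands.
Duty = £250,925.31 × 1% + 1,641 × £1.15 = £4,396.40.
Line 4 (N-901, Braloria, 73 kg, £4,523.08):
Base rate for N-901 is 16.5%.
N-901 has an FTA preferential rate, but origin Braloria is not Casovia; base rate stands.
Duty = £4,523.08 × 16.5% = £746.31.
Total = £65,800.35 + £0.00 + £4,396.40 + £746.31 = £70,943.06.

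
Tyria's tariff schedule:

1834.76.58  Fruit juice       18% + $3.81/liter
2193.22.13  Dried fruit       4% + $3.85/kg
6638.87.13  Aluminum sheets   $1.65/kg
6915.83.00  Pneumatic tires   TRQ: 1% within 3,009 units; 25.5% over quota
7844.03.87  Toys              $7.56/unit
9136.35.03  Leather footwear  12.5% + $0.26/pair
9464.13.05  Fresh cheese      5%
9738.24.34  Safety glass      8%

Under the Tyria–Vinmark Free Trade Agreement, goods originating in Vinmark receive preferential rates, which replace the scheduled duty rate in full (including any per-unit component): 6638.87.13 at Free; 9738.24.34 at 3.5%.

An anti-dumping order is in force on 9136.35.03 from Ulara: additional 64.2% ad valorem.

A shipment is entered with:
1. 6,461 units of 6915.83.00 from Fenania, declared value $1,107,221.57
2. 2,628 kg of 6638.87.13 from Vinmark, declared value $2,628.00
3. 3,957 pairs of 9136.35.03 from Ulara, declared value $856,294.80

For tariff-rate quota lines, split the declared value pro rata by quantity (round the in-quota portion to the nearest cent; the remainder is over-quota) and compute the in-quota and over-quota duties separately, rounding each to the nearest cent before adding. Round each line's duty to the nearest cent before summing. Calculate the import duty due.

Line 1 (6915.83.00, Fenania, 6,461 units, $1,107,221.57):
Code 6915.83.00 is under a tariff-rate quota (threshold 3,009 units). In-quota: 3,009 units at 1%; over-quota: 3,452 units at 25.5%.
Pro-rata value split: in-quota = $1,107,221.57 × 3,009/6,461 = $515,652.33; over-quota = $1,107,221.57 − $515,652.33 = $591,569.24.
In-quota duty = $515,652.33 × 1% = $5,156.52. Over-quota duty = $591,569.24 × 25.5% = $150,850.16.
Line duty = $5,156.52 + $150,850.16 = $156,006.68.
Line 2 (6638.87.13, Vinmark, 2,628 kg, $2,628.00):
Base rate for 6638.87.13 is $1.65/kg.
Origin Vinmark qualifies under the Tyria–Vinmark agreement and 6638.87.13 is covered: preferential rate Free applies instead.
Duty = $2,628.00 × 0% = $0.00.
Line 3 (9136.35.03, Ulara, 3,957 pairs, $856,294.80):
Base rate for 9136.35.03 is 12.5% + $0.26/pair.
Additional duty on 9136.35.03 from Ulara: +64.2%. Applied ad valorem rate: 12.5% + 64.2% = 76.7%.
Duty = $856,294.80 × 76.7% + 3,957 × $0.26 = $657,806.93.
Total = $156,006.68 + $0.00 + $657,806.93 = $813,813.61.

$813,813.61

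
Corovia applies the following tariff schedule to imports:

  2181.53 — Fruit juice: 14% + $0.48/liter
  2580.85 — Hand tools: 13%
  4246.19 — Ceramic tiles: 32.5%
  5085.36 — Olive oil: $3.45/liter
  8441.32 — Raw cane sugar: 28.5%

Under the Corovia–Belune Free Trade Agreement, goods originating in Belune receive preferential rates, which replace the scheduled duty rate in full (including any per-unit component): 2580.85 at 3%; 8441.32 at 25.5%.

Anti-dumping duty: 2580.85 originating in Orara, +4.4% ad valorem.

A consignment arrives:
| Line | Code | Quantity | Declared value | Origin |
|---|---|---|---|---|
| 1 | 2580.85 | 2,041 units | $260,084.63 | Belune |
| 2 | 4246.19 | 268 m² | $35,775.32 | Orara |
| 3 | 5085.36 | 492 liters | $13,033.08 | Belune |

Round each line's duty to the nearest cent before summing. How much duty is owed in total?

$21,126.92

Line 1 (2580.85, Belune, 2,041 units, $260,084.63):
Base rate for 2580.85 is 13%.
Origin Belune qualifies under the Corovia–Belune agreement and 2580.85 is covered: preferential rate 3% applies instead.
The additional-duty order on 2580.85 targets Orara, not Belune; it does not apply.
Duty = $260,084.63 × 3% = $7,802.54.
Line 2 (4246.19, Orara, 268 m², $35,775.32):
Base rate for 4246.19 is 32.5%.
Duty = $35,775.32 × 32.5% = $11,626.98.
Line 3 (5085.36, Belune, 492 liters, $13,033.08):
Base rate for 5085.36 is $3.45/liter.
Origin Belune is the FTA partner but 5085.36 is not on the preference list; base rate stands.
Duty = 492 × $3.45 = $1,697.40.
Total = $7,802.54 + $11,626.98 + $1,697.40 = $21,126.92.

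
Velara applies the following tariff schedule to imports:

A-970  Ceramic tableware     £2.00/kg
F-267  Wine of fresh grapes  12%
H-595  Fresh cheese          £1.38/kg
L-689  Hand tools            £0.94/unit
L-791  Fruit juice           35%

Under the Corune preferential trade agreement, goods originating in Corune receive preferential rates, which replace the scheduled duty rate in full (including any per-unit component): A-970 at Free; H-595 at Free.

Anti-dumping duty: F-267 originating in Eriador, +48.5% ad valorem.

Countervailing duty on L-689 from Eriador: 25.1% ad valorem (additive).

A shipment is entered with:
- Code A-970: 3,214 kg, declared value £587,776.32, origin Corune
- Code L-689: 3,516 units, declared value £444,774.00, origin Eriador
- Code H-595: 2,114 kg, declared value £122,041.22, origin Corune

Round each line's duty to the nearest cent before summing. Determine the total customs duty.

£114,943.31

Line 1 (A-970, Corune, 3,214 kg, £587,776.32):
Base rate for A-970 is £2.00/kg.
Origin Corune qualifies under the Velara–Corune agreement and A-970 is covered: preferential rate Free applies instead.
Duty = £587,776.32 × 0% = £0.00.
Line 2 (L-689, Eriador, 3,516 units, £444,774.00):
Base rate for L-689 is £0.94/unit.
Additional duty on L-689 from Eriador: +25.1% ad valorem. Applied ad valorem rate = 25.1%.
Duty = £444,774.00 × 25.1% + 3,516 × £0.94 = £114,943.31.
Line 3 (H-595, Corune, 2,114 kg, £122,041.22):
Base rate for H-595 is £1.38/kg.
Origin Corune qualifies under the Velara–Corune agreement and H-595 is covered: preferential rate Free applies instead.
Duty = £122,041.22 × 0% = £0.00.
Total = £0.00 + £114,943.31 + £0.00 = £114,943.31.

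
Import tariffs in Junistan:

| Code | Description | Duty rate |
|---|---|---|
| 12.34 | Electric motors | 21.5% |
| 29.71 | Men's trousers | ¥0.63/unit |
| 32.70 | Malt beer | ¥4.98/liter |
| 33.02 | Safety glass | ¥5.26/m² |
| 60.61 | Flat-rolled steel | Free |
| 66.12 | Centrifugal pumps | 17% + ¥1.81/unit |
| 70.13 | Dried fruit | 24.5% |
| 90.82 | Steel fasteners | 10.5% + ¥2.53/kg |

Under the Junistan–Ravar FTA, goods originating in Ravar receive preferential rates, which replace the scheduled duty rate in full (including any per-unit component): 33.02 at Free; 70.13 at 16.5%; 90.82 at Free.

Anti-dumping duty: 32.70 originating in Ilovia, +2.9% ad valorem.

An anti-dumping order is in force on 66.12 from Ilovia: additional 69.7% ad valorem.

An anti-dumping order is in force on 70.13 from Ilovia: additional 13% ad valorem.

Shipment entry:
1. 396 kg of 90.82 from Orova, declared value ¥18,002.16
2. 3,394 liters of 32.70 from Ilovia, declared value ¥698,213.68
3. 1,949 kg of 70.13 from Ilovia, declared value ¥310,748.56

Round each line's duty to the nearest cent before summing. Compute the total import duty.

Line 1 (90.82, Orova, 396 kg, ¥18,002.16):
Base rate for 90.82 is 10.5% + ¥2.53/kg.
90.82 has an FTA preferential rate, but origin Orova is not Ravar; base rate stands.
Duty = ¥18,002.16 × 10.5% + 396 × ¥2.53 = ¥2,892.11.
Line 2 (32.70, Ilovia, 3,394 liters, ¥698,213.68):
Base rate for 32.70 is ¥4.98/liter.
Additional duty on 32.70 from Ilovia: +2.9% ad valorem. Applied ad valorem rate = 2.9%.
Duty = ¥698,213.68 × 2.9% + 3,394 × ¥4.98 = ¥37,150.32.
Line 3 (70.13, Ilovia, 1,949 kg, ¥310,748.56):
Base rate for 70.13 is 24.5%.
70.13 has an FTA preferential rate, but origin Ilovia is not Ravar; base rate stands.
Additional duty on 70.13 from Ilovia: +13%. Applied ad valorem rate: 24.5% + 13% = 37.5%.
Duty = ¥310,748.56 × 37.5% = ¥116,530.71.
Total = ¥2,892.11 + ¥37,150.32 + ¥116,530.71 = ¥156,573.14.

¥156,573.14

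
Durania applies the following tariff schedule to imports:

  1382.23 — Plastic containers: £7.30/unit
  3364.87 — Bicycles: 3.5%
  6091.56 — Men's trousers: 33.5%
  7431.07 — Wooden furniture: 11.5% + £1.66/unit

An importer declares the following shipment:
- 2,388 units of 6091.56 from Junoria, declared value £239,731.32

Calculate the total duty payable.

£80,309.99

Line 1 (6091.56, Junoria, 2,388 units, £239,731.32):
Base rate for 6091.56 is 33.5%.
Duty = £239,731.32 × 33.5% = £80,309.99.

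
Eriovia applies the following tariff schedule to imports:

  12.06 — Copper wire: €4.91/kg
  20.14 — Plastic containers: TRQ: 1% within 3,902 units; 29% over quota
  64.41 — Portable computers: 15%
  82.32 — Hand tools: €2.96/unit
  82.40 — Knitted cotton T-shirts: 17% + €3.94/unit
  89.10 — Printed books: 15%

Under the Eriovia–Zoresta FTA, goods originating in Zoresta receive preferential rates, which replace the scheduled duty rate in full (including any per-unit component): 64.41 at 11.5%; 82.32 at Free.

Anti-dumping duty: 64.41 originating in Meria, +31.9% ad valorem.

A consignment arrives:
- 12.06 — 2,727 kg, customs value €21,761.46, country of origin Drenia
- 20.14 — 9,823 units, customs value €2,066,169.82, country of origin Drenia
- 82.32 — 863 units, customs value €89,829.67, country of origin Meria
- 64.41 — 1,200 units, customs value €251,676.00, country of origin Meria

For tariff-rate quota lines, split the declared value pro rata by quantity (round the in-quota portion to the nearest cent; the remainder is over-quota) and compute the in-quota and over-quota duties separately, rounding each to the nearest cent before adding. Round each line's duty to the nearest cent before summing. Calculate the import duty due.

Line 1 (12.06, Drenia, 2,727 kg, €21,761.46):
Base rate for 12.06 is €4.91/kg.
Duty = 2,727 × €4.91 = €13,389.57.
Line 2 (20.14, Drenia, 9,823 units, €2,066,169.82):
Code 20.14 is under a tariff-rate quota (threshold 3,902 units). In-quota: 3,902 units at 1%; over-quota: 5,921 units at 29%.
Pro-rata value split: in-quota = €2,066,169.82 × 3,902/9,823 = €820,746.68; over-quota = €2,066,169.82 − €820,746.68 = €1,245,423.14.
In-quota duty = €820,746.68 × 1% = €8,207.47. Over-quota duty = €1,245,423.14 × 29% = €361,172.71.
Line duty = €8,207.47 + €361,172.71 = €369,380.18.
Line 3 (82.32, Meria, 863 units, €89,829.67):
Base rate for 82.32 is €2.96/unit.
82.32 has an FTA preferential rate, but origin Meria is not Zoresta; base rate stands.
Duty = 863 × €2.96 = €2,554.48.
Line 4 (64.41, Meria, 1,200 units, €251,676.00):
Base rate for 64.41 is 15%.
64.41 has an FTA preferential rate, but origin Meria is not Zoresta; base rate stands.
Additional duty on 64.41 from Meria: +31.9%. Applied ad valorem rate: 15% + 31.9% = 46.9%.
Duty = €251,676.00 × 46.9% = €118,036.04.
Total = €13,389.57 + €369,380.18 + €2,554.48 + €118,036.04 = €503,360.27.

€503,360.27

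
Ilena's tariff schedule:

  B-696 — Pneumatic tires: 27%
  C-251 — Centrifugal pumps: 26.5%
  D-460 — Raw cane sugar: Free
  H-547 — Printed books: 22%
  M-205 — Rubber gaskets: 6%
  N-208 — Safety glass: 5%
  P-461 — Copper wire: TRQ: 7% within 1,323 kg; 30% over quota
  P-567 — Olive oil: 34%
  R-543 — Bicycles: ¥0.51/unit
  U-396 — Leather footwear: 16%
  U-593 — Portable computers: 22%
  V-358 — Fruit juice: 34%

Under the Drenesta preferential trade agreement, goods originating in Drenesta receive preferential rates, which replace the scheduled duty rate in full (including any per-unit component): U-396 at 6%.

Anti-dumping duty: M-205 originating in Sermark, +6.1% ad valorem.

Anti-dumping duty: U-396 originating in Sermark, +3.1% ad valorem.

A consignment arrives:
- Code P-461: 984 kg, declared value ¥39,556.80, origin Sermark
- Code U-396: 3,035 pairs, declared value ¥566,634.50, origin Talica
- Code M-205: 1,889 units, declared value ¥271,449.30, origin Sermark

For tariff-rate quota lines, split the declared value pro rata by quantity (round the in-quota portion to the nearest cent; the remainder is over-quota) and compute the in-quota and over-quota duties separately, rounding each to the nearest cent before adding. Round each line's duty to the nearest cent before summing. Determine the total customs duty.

¥126,275.87

Line 1 (P-461, Sermark, 984 kg, ¥39,556.80):
Code P-461 is under a tariff-rate quota (threshold 1,323 kg). Quantity 984 kg is within the quota, so the in-quota rate 7% applies to the full value.
Duty = ¥39,556.80 × 7% = ¥2,768.98.
Line 2 (U-396, Talica, 3,035 pairs, ¥566,634.50):
Base rate for U-396 is 16%.
U-396 has an FTA preferential rate, but origin Talica is not Drenesta; base rate stands.
The additional-duty order on U-396 targets Sermark, not Talica; it does not apply.
Duty = ¥566,634.50 × 16% = ¥90,661.52.
Line 3 (M-205, Sermark, 1,889 units, ¥271,449.30):
Base rate for M-205 is 6%.
Additional duty on M-205 from Sermark: +6.1%. Applied ad valorem rate: 6% + 6.1% = 12.1%.
Duty = ¥271,449.30 × 12.1% = ¥32,845.37.
Total = ¥2,768.98 + ¥90,661.52 + ¥32,845.37 = ¥126,275.87.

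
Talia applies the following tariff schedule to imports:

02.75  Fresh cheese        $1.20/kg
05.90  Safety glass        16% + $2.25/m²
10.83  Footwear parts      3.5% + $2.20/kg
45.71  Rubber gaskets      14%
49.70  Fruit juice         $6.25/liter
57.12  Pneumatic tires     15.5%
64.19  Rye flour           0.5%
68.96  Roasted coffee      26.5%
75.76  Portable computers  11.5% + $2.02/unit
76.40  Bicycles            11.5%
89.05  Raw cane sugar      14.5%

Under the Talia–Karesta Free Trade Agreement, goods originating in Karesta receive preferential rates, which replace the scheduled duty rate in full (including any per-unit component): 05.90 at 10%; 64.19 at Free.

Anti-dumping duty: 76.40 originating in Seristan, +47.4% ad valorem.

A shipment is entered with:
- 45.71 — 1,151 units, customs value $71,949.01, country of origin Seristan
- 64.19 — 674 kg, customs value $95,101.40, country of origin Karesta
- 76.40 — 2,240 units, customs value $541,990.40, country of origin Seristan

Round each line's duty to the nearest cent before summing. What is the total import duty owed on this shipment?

$329,305.21

Line 1 (45.71, Seristan, 1,151 units, $71,949.01):
Base rate for 45.71 is 14%.
Duty = $71,949.01 × 14% = $10,072.86.
Line 2 (64.19, Karesta, 674 kg, $95,101.40):
Base rate for 64.19 is 0.5%.
Origin Karesta qualifies under the Talia–Karesta agreement and 64.19 is covered: preferential rate Free applies instead.
Duty = $95,101.40 × 0% = $0.00.
Line 3 (76.40, Seristan, 2,240 units, $541,990.40):
Base rate for 76.40 is 11.5%.
Additional duty on 76.40 from Seristan: +47.4%. Applied ad valorem rate: 11.5% + 47.4% = 58.9%.
Duty = $541,990.40 × 58.9% = $319,232.35.
Total = $10,072.86 + $0.00 + $319,232.35 = $329,305.21.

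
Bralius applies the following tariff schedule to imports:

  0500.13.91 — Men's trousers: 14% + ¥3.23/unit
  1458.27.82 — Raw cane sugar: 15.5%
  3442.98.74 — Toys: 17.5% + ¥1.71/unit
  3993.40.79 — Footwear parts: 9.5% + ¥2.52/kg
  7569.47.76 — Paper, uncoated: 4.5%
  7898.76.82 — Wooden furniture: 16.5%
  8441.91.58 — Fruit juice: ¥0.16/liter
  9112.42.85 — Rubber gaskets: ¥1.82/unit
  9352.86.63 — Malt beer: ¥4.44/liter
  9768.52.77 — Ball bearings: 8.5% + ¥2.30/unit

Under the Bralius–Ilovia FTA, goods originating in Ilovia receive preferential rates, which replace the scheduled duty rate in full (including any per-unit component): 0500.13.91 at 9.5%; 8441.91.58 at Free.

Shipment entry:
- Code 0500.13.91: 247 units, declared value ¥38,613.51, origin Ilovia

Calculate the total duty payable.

¥3,668.28

Line 1 (0500.13.91, Ilovia, 247 units, ¥38,613.51):
Base rate for 0500.13.91 is 14% + ¥3.23/unit.
Origin Ilovia qualifies under the Bralius–Ilovia agreement and 0500.13.91 is covered: preferential rate 9.5% applies instead.
Duty = ¥38,613.51 × 9.5% = ¥3,668.28.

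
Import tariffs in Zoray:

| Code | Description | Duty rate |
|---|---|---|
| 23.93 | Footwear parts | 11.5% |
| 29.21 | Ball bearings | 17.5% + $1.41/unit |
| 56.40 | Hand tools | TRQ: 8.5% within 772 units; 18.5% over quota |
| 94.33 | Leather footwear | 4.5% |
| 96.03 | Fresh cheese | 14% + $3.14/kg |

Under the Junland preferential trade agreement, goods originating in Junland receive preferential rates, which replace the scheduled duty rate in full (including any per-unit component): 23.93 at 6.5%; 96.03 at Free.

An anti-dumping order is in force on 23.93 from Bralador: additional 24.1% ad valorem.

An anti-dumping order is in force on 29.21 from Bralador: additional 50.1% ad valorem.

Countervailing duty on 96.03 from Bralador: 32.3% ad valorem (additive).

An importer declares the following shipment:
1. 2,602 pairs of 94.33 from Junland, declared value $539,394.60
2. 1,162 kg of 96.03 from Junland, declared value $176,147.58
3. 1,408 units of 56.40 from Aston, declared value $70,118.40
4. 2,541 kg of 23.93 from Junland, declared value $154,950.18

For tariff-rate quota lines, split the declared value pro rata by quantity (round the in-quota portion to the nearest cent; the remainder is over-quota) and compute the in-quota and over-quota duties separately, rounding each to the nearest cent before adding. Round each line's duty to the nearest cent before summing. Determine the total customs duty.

Line 1 (94.33, Junland, 2,602 pairs, $539,394.60):
Base rate for 94.33 is 4.5%.
Origin Junland is the FTA partner but 94.33 is not on the preference list; base rate stands.
Duty = $539,394.60 × 4.5% = $24,272.76.
Line 2 (96.03, Junland, 1,162 kg, $176,147.58):
Base rate for 96.03 is 14% + $3.14/kg.
Origin Junland qualifies under the Zoray–Junland agreement and 96.03 is covered: preferential rate Free applies instead.
The additional-duty order on 96.03 targets Bralador, not Junland; it does not apply.
Duty = $176,147.58 × 0% = $0.00.
Line 3 (56.40, Aston, 1,408 units, $70,118.40):
Code 56.40 is under a tariff-rate quota (threshold 772 units). In-quota: 772 units at 8.5%; over-quota: 636 units at 18.5%.
Pro-rata value split: in-quota = $70,118.40 × 772/1,408 = $38,445.60; over-quota = $70,118.40 − $38,445.60 = $31,672.80.
In-quota duty = $38,445.60 × 8.5% = $3,267.88. Over-quota duty = $31,672.80 × 18.5% = $5,859.47.
Line duty = $3,267.88 + $5,859.47 = $9,127.35.
Line 4 (23.93, Junland, 2,541 kg, $154,950.18):
Base rate for 23.93 is 11.5%.
Origin Junland qualifies under the Zoray–Junland agreement and 23.93 is covered: preferential rate 6.5% applies instead.
The additional-duty order on 23.93 targets Bralador, not Junland; it does not apply.
Duty = $154,950.18 × 6.5% = $10,071.76.
Total = $24,272.76 + $0.00 + $9,127.35 + $10,071.76 = $43,471.87.

$43,471.87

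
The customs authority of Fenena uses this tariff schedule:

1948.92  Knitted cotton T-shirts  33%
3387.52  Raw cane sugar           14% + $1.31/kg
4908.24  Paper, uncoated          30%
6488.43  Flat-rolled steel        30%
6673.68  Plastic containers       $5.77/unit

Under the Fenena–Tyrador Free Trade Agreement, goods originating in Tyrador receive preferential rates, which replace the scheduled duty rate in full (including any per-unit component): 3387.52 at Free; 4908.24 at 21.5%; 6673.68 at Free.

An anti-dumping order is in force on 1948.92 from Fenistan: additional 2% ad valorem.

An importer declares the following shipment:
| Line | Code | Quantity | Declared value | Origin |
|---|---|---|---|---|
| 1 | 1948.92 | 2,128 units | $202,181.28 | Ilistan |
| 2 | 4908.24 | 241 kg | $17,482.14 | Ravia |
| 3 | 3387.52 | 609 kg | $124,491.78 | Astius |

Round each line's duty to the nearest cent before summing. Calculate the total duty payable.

Line 1 (1948.92, Ilistan, 2,128 units, $202,181.28):
Base rate for 1948.92 is 33%.
The additional-duty order on 1948.92 targets Fenistan, not Ilistan; it does not apply.
Duty = $202,181.28 × 33% = $66,719.82.
Line 2 (4908.24, Ravia, 241 kg, $17,482.14):
Base rate for 4908.24 is 30%.
4908.24 has an FTA preferential rate, but origin Ravia is not Tyrador; base rate stands.
Duty = $17,482.14 × 30% = $5,244.64.
Line 3 (3387.52, Astius, 609 kg, $124,491.78):
Base rate for 3387.52 is 14% + $1.31/kg.
3387.52 has an FTA preferential rate, but origin Astius is not Tyrador; base rate stands.
Duty = $124,491.78 × 14% + 609 × $1.31 = $18,226.64.
Total = $66,719.82 + $5,244.64 + $18,226.64 = $90,191.10.

$90,191.10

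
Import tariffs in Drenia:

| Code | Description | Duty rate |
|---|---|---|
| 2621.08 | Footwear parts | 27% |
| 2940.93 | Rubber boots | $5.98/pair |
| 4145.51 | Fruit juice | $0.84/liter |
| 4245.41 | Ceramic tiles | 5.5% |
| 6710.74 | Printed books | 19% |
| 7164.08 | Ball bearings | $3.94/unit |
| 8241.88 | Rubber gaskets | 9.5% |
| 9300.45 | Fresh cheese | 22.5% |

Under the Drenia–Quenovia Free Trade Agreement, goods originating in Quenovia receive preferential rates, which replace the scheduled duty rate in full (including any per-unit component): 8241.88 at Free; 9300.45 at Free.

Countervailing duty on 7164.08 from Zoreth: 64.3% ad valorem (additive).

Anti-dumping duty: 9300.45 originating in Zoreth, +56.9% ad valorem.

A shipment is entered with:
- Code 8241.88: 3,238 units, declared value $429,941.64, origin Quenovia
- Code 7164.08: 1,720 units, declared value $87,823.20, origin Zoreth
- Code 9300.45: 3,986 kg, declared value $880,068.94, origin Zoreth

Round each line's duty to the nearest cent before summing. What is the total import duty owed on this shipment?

Line 1 (8241.88, Quenovia, 3,238 units, $429,941.64):
Base rate for 8241.88 is 9.5%.
Origin Quenovia qualifies under the Drenia–Quenovia agreement and 8241.88 is covered: preferential rate Free applies instead.
Duty = $429,941.64 × 0% = $0.00.
Line 2 (7164.08, Zoreth, 1,720 units, $87,823.20):
Base rate for 7164.08 is $3.94/unit.
Additional duty on 7164.08 from Zoreth: +64.3% ad valorem. Applied ad valorem rate = 64.3%.
Duty = $87,823.20 × 64.3% + 1,720 × $3.94 = $63,247.12.
Line 3 (9300.45, Zoreth, 3,986 kg, $880,068.94):
Base rate for 9300.45 is 22.5%.
9300.45 has an FTA preferential rate, but origin Zoreth is not Quenovia; base rate stands.
Additional duty on 9300.45 from Zoreth: +56.9%. Applied ad valorem rate: 22.5% + 56.9% = 79.4%.
Duty = $880,068.94 × 79.4% = $698,774.74.
Total = $0.00 + $63,247.12 + $698,774.74 = $762,021.86.

$762,021.86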